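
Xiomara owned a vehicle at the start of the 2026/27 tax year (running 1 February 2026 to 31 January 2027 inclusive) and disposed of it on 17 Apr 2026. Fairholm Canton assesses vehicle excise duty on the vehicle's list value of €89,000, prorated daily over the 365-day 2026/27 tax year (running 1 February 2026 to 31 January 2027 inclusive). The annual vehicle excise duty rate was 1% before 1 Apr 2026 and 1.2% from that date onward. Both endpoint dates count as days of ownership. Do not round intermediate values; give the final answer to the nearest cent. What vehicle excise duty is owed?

1 Feb – 31 Mar 2026: 59 days at 1% → €89,000 × 1% × 59/365 = €143.8630
1 Apr – 17 Apr 2026: 17 days at 1.2% → €89,000 × 1.2% × 17/365 = €49.7425
Total = €193.6055

€193.61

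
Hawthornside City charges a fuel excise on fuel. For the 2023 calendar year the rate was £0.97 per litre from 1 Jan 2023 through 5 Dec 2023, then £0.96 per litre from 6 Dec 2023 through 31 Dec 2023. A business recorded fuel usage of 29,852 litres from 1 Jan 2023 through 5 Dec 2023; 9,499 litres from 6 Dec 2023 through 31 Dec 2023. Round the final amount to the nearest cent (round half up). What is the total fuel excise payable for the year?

£38075.48

1 Jan – 5 Dec 2023: 29,852 litres at £0.97/litre → £28956.44
6 Dec – 31 Dec 2023: 9,499 litres at £0.96/litre → £9119.04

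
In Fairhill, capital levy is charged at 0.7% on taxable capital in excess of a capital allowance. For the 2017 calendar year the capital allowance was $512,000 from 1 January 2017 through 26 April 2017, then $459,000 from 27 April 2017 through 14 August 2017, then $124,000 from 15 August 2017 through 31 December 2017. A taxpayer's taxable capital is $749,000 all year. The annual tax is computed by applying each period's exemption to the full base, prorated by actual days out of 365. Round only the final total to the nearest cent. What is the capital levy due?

$2,805.12

1 January – 26 April 2017: 116 days, exemption $512,000 → ($749,000 − $512,000) × 0.7% × 116/365 = $527.2438
27 April – 14 August 2017: 110 days, exemption $459,000 → ($749,000 − $459,000) × 0.7% × 110/365 = $611.7808
15 August – 31 December 2017: 139 days, exemption $124,000 → ($749,000 − $124,000) × 0.7% × 139/365 = $1,666.0959
Total = $2,805.1205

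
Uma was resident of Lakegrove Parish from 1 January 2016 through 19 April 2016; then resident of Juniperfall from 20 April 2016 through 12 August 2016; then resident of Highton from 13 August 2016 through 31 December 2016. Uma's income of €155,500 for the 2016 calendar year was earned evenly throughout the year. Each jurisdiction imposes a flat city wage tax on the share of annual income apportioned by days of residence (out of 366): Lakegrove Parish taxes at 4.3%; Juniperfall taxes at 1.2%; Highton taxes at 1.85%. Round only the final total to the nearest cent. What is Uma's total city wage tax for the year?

€3,704.17

Lakegrove Parish, 1 January – 19 April 2016: 110 days → €155,500 × 4.3% × 110/366 = €2,009.6038
Juniperfall, 20 April – 12 August 2016: 115 days → €155,500 × 1.2% × 115/366 = €586.3115
Highton, 13 August – 31 December 2016: 141 days → €155,500 × 1.85% × 141/366 = €1,108.2561
Total = €3,704.1714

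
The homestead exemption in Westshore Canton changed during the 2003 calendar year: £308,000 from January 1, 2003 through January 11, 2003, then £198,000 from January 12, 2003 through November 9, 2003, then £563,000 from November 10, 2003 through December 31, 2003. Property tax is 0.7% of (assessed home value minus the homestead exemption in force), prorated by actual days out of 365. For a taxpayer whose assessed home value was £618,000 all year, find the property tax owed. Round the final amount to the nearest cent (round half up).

£2,552.79

January 1 – January 11, 2003: 11 days, exemption £308,000 → (£618,000 − £308,000) × 0.7% × 11/365 = £65.3973
January 12 – November 9, 2003: 302 days, exemption £198,000 → (£618,000 − £198,000) × 0.7% × 302/365 = £2,432.5479
November 10 – December 31, 2003: 52 days, exemption £563,000 → (£618,000 − £563,000) × 0.7% × 52/365 = £54.8493
Total = £2,552.7945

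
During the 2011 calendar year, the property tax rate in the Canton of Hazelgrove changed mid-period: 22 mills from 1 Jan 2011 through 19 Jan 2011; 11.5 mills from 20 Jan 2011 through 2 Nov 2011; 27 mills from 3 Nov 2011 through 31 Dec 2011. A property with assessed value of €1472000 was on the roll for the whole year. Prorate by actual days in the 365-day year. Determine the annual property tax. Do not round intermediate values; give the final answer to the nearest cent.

1 Jan – 19 Jan 2011: 19 days at 22 mills → €1472000 × 2.2% × 19/365 = €1685.7425
20 Jan – 2 Nov 2011: 287 days at 11.5 mills → €1472000 × 1.15% × 287/365 = €13310.5096
3 Nov – 31 Dec 2011: 59 days at 27 mills → €1472000 × 2.7% × 59/365 = €6424.3726
Total = €21420.6247

€21420.62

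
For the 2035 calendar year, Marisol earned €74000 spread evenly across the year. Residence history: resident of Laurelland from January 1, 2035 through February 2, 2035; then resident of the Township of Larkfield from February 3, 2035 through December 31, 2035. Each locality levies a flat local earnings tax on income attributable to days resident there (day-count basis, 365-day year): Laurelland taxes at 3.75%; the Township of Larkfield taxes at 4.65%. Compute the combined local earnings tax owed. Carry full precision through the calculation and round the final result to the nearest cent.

€3380.79

Laurelland, January 1 – February 2, 2035: 33 days → €74000 × 3.75% × 33/365 = €250.8904
The Township of Larkfield, February 3 – December 31, 2035: 332 days → €74000 × 4.65% × 332/365 = €3129.8959
Total = €3380.7863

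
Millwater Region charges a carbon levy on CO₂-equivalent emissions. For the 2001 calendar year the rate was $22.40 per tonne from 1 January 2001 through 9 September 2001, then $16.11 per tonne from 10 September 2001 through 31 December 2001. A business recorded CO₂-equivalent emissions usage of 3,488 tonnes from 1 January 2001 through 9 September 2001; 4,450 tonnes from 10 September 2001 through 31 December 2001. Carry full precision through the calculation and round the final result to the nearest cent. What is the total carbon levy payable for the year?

1 January – 9 September 2001: 3,488 tonnes at $22.40/tonne → $78131.20
10 September – 31 December 2001: 4,450 tonnes at $16.11/tonne → $71689.50

$149820.70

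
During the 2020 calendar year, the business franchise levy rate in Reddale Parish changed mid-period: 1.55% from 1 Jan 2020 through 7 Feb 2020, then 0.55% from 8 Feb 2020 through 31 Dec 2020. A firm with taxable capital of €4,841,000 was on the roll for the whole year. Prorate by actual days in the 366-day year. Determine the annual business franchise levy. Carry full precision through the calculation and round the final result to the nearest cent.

€31,651.67

1 Jan – 7 Feb 2020: 38 days at 1.55% → €4,841,000 × 1.55% × 38/366 = €7,790.5710
8 Feb – 31 Dec 2020: 328 days at 0.55% → €4,841,000 × 0.55% × 328/366 = €23,861.1038
Total = €31,651.6749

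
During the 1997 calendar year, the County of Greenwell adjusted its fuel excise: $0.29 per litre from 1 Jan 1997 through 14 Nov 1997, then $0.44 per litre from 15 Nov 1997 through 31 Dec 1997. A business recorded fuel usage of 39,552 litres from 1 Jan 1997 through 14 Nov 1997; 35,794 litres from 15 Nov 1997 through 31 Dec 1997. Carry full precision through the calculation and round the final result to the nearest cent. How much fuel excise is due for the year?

$27,219.44

1 Jan – 14 Nov 1997: 39,552 litres at $0.29/litre → $11,470.08
15 Nov – 31 Dec 1997: 35,794 litres at $0.44/litre → $15,749.36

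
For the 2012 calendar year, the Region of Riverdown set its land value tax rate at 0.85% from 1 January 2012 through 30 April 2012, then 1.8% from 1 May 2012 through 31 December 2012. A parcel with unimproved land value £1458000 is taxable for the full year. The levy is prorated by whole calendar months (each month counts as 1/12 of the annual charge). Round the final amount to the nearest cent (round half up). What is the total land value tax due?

1 January – 30 April 2012: 4 months at 0.85% → £1458000 × 0.85% × 4/12 = £4131.0000
1 May – 31 December 2012: 8 months at 1.8% → £1458000 × 1.8% × 8/12 = £17496.0000
Total = £21627.0000

£21627.00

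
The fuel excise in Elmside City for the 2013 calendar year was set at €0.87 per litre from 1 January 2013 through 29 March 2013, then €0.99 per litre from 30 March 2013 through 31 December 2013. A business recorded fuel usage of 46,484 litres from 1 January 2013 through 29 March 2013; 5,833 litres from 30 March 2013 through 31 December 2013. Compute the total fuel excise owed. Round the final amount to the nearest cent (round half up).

€46215.75

1 January – 29 March 2013: 46,484 litres at €0.87/litre → €40441.08
30 March – 31 December 2013: 5,833 litres at €0.99/litre → €5774.67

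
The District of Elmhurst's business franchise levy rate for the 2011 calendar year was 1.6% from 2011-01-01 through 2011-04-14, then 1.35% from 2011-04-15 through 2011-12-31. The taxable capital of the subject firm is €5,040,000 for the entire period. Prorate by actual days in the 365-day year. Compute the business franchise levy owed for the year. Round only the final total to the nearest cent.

2011-01-01 to 2011-04-14: 104 days at 1.6% → €5,040,000 × 1.6% × 104/365 = €22,976.8767
2011-04-15 to 2011-12-31: 261 days at 1.35% → €5,040,000 × 1.35% × 261/365 = €48,653.2603
Total = €71,630.1370

€71,630.14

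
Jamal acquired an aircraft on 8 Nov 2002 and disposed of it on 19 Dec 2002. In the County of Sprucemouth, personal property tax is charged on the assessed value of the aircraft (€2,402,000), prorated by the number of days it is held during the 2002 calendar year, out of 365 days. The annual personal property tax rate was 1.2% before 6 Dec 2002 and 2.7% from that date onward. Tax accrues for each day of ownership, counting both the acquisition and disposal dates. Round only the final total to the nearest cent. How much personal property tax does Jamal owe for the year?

€4,698.71

8 Nov – 5 Dec 2002: 28 days at 1.2% → €2,402,000 × 1.2% × 28/365 = €2,211.1562
6 Dec – 19 Dec 2002: 14 days at 2.7% → €2,402,000 × 2.7% × 14/365 = €2,487.5507
Total = €4,698.7068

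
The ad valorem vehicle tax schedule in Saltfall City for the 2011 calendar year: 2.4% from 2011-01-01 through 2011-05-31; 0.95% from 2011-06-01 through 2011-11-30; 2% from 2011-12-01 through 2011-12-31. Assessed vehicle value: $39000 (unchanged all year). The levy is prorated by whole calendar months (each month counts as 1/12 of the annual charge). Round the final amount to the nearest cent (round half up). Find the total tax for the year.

$640.25

2011-01-01 to 2011-05-31: 5 months at 2.4% → $39000 × 2.4% × 5/12 = $390.0000
2011-06-01 to 2011-11-30: 6 months at 0.95% → $39000 × 0.95% × 6/12 = $185.2500
2011-12-01 to 2011-12-31: 1 month at 2% → $39000 × 2% × 1/12 = $65.0000
Total = $640.2500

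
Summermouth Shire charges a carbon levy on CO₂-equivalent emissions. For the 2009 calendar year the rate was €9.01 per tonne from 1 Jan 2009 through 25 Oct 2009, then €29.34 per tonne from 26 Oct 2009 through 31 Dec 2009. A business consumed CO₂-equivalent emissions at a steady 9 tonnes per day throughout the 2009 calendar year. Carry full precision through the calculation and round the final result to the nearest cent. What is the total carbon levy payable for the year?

€41,856.84

1 Jan – 25 Oct 2009: 298 days × 9 tonnes/day = 2,682 tonnes at €9.01/tonne → €24,164.82
26 Oct – 31 Dec 2009: 67 days × 9 tonnes/day = 603 tonnes at €29.34/tonne → €17,692.02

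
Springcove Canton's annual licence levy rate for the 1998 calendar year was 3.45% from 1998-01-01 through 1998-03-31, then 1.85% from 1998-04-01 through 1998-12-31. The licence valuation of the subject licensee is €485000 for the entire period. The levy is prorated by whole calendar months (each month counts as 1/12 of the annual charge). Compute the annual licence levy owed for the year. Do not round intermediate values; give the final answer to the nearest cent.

1998-01-01 to 1998-03-31: 3 months at 3.45% → €485000 × 3.45% × 3/12 = €4183.1250
1998-04-01 to 1998-12-31: 9 months at 1.85% → €485000 × 1.85% × 9/12 = €6729.3750
Total = €10912.5000

€10912.50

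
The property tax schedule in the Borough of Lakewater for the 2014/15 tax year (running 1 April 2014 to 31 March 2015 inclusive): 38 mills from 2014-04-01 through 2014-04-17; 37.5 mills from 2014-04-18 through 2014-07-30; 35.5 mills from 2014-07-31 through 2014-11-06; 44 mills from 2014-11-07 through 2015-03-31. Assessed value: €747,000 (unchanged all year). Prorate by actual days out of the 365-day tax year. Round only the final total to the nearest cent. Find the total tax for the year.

2014-04-01 to 2014-04-17: 17 days at 38 mills → €747,000 × 3.8% × 17/365 = €1,322.0877
2014-04-18 to 2014-07-30: 104 days at 37.5 mills → €747,000 × 3.75% × 104/365 = €7,981.6438
2014-07-31 to 2014-11-06: 99 days at 35.5 mills → €747,000 × 3.55% × 99/365 = €7,192.6890
2014-11-07 to 2015-03-31: 145 days at 44 mills → €747,000 × 4.4% × 145/365 = €13,057.1507
Total = €29,553.5712

€29,553.57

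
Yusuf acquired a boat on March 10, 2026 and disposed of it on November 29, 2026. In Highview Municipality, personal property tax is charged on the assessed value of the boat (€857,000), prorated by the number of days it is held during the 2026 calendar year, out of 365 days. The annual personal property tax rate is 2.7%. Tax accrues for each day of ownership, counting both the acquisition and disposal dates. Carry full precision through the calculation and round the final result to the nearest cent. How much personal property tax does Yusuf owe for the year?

Days held (March 10 – November 29, 2026): 265 out of 365
Tax = €857,000 × 2.7% × 265/365 = €16,799.5479

€16,799.55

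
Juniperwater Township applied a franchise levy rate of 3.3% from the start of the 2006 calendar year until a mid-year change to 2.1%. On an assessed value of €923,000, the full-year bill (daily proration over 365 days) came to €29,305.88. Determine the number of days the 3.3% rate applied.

Let d = days at the first rate; then 365 − d days at the second rate.
€923,000 × [3.3%·d + 2.1%·(365−d)] / 365 = €29,305.88
Solving gives d = 327, so the new rate took effect on 24 November 2006.

327 days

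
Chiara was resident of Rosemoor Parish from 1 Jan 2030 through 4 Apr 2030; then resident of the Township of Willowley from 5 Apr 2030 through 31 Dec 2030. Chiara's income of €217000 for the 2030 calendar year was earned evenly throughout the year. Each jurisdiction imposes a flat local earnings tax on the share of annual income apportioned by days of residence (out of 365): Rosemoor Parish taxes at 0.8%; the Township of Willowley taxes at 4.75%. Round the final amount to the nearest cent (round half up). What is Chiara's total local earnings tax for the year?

Rosemoor Parish, 1 Jan – 4 Apr 2030: 94 days → €217000 × 0.8% × 94/365 = €447.0795
The Township of Willowley, 5 Apr – 31 Dec 2030: 271 days → €217000 × 4.75% × 271/365 = €7652.9658
Total = €8100.0452

€8100.05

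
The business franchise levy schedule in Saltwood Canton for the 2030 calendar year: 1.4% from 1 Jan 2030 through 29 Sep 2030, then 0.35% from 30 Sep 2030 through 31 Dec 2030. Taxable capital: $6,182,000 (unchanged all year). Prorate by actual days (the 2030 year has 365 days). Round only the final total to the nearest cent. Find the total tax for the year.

1 Jan – 29 Sep 2030: 272 days at 1.4% → $6,182,000 × 1.4% × 272/365 = $64,496.0438
30 Sep – 31 Dec 2030: 93 days at 0.35% → $6,182,000 × 0.35% × 93/365 = $5,512.9890
Total = $70,009.0329

$70,009.03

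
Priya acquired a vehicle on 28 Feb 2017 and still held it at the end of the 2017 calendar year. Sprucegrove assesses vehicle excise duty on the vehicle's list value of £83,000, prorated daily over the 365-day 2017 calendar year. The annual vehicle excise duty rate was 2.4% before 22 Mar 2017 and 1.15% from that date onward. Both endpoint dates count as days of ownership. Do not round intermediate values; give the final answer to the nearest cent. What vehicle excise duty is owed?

£865.36

28 Feb – 21 Mar 2017: 22 days at 2.4% → £83,000 × 2.4% × 22/365 = £120.0658
22 Mar – 31 Dec 2017: 285 days at 1.15% → £83,000 × 1.15% × 285/365 = £745.2945
Total = £865.3603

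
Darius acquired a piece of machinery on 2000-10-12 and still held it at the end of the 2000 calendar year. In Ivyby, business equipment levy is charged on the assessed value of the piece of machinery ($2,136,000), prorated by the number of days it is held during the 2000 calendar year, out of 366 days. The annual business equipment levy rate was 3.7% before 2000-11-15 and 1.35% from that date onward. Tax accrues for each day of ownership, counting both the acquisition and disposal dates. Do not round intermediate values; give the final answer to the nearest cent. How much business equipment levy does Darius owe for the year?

2000-10-12 to 2000-11-14: 34 days at 3.7% → $2,136,000 × 3.7% × 34/366 = $7,341.7705
2000-11-15 to 2000-12-31: 47 days at 1.35% → $2,136,000 × 1.35% × 47/366 = $3,702.9836
Total = $11,044.7541

$11,044.75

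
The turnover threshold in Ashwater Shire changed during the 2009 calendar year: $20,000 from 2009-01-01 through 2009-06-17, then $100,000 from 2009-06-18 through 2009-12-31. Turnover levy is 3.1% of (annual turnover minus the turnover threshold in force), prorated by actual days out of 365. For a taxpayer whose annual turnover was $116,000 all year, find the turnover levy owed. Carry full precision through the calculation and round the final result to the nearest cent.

2009-01-01 to 2009-06-17: 168 days, exemption $20,000 → ($116,000 − $20,000) × 3.1% × 168/365 = $1,369.7753
2009-06-18 to 2009-12-31: 197 days, exemption $100,000 → ($116,000 − $100,000) × 3.1% × 197/365 = $267.7041
Total = $1,637.4795

$1,637.48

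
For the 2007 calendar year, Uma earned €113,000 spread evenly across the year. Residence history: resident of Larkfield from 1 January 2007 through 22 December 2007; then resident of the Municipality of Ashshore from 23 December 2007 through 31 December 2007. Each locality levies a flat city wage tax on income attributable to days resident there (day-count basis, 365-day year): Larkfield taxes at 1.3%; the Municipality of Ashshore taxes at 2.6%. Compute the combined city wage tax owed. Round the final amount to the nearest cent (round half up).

Larkfield, 1 January – 22 December 2007: 356 days → €113,000 × 1.3% × 356/365 = €1,432.7781
The Municipality of Ashshore, 23 December – 31 December 2007: 9 days → €113,000 × 2.6% × 9/365 = €72.4438
Total = €1,505.2219

€1,505.22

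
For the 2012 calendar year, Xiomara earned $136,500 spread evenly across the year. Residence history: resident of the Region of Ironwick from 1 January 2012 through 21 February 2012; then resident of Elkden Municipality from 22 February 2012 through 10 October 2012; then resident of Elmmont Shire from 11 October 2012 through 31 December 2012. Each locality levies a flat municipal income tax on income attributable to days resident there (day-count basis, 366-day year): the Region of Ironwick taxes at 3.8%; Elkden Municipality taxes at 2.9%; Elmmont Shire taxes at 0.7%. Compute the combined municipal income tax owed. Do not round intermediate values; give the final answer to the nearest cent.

The Region of Ironwick, 1 January – 21 February 2012: 52 days → $136,500 × 3.8% × 52/366 = $736.9508
Elkden Municipality, 22 February – 10 October 2012: 232 days → $136,500 × 2.9% × 232/366 = $2,509.2131
Elmmont Shire, 11 October – 31 December 2012: 82 days → $136,500 × 0.7% × 82/366 = $214.0738
Total = $3,460.2377

$3,460.24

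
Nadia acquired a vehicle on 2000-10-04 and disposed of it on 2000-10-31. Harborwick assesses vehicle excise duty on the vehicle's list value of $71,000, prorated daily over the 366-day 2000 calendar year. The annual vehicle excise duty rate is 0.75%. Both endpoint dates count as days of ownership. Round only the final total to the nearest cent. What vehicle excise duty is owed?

$40.74

Days held (2000-10-04 to 2000-10-31): 28 out of 366
Tax = $71,000 × 0.75% × 28/366 = $40.7377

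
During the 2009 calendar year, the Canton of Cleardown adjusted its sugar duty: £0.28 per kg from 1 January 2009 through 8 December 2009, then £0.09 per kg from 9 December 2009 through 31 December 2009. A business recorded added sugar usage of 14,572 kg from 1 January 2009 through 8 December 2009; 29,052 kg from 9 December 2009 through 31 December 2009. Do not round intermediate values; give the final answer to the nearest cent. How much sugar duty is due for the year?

£6,694.84

1 January – 8 December 2009: 14,572 kg at £0.28/kg → £4,080.16
9 December – 31 December 2009: 29,052 kg at £0.09/kg → £2,614.68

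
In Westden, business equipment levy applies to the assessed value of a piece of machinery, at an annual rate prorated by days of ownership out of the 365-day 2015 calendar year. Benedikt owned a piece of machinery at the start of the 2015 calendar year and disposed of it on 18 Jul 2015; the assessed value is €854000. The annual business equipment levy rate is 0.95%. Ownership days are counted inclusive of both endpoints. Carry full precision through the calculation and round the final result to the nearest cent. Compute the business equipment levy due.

€4423.25

Days held (1 Jan – 18 Jul 2015): 199 out of 365
Tax = €854000 × 0.95% × 199/365 = €4423.2521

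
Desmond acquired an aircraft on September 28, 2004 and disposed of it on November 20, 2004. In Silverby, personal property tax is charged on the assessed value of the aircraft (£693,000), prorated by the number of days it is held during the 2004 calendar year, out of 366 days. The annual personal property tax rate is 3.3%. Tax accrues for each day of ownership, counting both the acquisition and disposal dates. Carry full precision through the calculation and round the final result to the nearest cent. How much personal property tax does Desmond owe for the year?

Days held (September 28 – November 20, 2004): 54 out of 366
Tax = £693,000 × 3.3% × 54/366 = £3,374.1148

£3,374.11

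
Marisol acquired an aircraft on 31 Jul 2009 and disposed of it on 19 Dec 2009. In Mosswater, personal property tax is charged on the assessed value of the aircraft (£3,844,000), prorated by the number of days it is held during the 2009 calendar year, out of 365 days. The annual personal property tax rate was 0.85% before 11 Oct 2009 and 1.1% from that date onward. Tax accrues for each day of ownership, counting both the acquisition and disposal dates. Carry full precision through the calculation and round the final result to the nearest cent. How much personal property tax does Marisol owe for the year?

31 Jul – 10 Oct 2009: 72 days at 0.85% → £3,844,000 × 0.85% × 72/365 = £6,445.2822
11 Oct – 19 Dec 2009: 70 days at 1.1% → £3,844,000 × 1.1% × 70/365 = £8,109.2603
Total = £14,554.5425

£14,554.54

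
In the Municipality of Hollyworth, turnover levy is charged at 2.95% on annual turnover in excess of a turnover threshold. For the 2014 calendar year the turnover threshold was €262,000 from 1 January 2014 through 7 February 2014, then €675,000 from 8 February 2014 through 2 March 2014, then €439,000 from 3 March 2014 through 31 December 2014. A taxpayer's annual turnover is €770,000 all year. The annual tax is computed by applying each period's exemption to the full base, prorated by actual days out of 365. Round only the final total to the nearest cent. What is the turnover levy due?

€9,869.41

1 January – 7 February 2014: 38 days, exemption €262,000 → (€770,000 − €262,000) × 2.95% × 38/365 = €1,560.1863
8 February – 2 March 2014: 23 days, exemption €675,000 → (€770,000 − €675,000) × 2.95% × 23/365 = €176.5959
3 March – 31 December 2014: 304 days, exemption €439,000 → (€770,000 − €439,000) × 2.95% × 304/365 = €8,132.6247
Total = €9,869.4068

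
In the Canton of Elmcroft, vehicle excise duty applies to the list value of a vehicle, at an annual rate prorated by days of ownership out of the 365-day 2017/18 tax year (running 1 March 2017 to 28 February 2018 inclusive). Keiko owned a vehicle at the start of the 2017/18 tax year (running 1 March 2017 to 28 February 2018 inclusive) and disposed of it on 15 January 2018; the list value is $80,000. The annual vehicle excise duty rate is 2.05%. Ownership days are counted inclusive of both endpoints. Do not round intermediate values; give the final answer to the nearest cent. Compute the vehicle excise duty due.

$1,442.30

Days held (1 March 2017 – 15 January 2018): 321 out of 365
Tax = $80,000 × 2.05% × 321/365 = $1,442.3014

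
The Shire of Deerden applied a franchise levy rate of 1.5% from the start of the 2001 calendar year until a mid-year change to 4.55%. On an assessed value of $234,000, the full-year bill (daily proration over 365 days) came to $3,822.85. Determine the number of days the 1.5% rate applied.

349 days

Let d = days at the first rate; then 365 − d days at the second rate.
$234,000 × [1.5%·d + 4.55%·(365−d)] / 365 = $3,822.85
Solving gives d = 349, so the new rate took effect on 16 Dec 2001.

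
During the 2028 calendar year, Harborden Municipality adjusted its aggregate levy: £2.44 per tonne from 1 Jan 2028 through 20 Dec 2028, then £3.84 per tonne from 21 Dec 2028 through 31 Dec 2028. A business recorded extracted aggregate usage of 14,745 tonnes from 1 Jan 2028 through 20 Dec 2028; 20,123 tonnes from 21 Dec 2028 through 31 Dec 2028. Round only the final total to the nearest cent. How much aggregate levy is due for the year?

£113,250.12

1 Jan – 20 Dec 2028: 14,745 tonnes at £2.44/tonne → £35,977.80
21 Dec – 31 Dec 2028: 20,123 tonnes at £3.84/tonne → £77,272.32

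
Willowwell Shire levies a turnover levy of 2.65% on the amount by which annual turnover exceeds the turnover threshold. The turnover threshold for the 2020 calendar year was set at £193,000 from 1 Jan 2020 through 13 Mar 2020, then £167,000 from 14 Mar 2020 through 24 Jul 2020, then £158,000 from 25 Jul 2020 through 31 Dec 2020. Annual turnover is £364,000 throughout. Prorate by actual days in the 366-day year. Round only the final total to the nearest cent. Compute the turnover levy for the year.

£5,187.34

1 Jan – 13 Mar 2020: 73 days, exemption £193,000 → (£364,000 − £193,000) × 2.65% × 73/366 = £903.8238
14 Mar – 24 Jul 2020: 133 days, exemption £167,000 → (£364,000 − £167,000) × 2.65% × 133/366 = £1,897.0669
25 Jul – 31 Dec 2020: 160 days, exemption £158,000 → (£364,000 − £158,000) × 2.65% × 160/366 = £2,386.4481
Total = £5,187.3388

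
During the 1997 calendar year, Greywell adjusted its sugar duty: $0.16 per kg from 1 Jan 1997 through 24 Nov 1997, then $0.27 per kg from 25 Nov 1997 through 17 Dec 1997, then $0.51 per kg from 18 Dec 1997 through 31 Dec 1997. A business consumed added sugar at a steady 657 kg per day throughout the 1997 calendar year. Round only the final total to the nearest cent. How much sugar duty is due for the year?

1 Jan – 24 Nov 1997: 328 days × 657 kg/day = 215,496 kg at $0.16/kg → $34,479.36
25 Nov – 17 Dec 1997: 23 days × 657 kg/day = 15,111 kg at $0.27/kg → $4,079.97
18 Dec – 31 Dec 1997: 14 days × 657 kg/day = 9,198 kg at $0.51/kg → $4,690.98

$43,250.31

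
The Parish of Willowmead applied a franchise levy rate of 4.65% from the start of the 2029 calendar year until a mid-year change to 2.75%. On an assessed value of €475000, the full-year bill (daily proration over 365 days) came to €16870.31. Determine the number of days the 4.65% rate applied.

154 days

Let d = days at the first rate; then 365 − d days at the second rate.
€475000 × [4.65%·d + 2.75%·(365−d)] / 365 = €16870.31
Solving gives d = 154, so the new rate took effect on 4 June 2029.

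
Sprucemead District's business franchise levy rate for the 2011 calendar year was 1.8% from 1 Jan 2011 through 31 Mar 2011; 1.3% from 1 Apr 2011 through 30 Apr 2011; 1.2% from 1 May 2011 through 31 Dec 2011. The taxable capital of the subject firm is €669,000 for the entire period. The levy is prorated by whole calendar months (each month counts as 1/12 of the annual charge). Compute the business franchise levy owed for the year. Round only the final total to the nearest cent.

€9,087.25

1 Jan – 31 Mar 2011: 3 months at 1.8% → €669,000 × 1.8% × 3/12 = €3,010.5000
1 Apr – 30 Apr 2011: 1 month at 1.3% → €669,000 × 1.3% × 1/12 = €724.7500
1 May – 31 Dec 2011: 8 months at 1.2% → €669,000 × 1.2% × 8/12 = €5,352.0000
Total = €9,087.2500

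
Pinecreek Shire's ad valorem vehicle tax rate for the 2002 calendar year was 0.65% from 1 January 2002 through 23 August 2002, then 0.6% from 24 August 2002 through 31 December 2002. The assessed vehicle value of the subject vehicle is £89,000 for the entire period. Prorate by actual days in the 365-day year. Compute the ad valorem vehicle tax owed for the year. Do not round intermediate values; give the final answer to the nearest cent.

1 January – 23 August 2002: 235 days at 0.65% → £89,000 × 0.65% × 235/365 = £372.4589
24 August – 31 December 2002: 130 days at 0.6% → £89,000 × 0.6% × 130/365 = £190.1918
Total = £562.6507

£562.65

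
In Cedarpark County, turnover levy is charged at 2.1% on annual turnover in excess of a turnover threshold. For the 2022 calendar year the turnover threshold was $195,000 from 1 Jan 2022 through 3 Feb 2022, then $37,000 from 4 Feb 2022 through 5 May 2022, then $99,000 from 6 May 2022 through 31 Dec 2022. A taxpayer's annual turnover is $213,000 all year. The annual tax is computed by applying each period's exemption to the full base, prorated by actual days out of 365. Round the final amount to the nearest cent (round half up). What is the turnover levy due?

1 Jan – 3 Feb 2022: 34 days, exemption $195,000 → ($213,000 − $195,000) × 2.1% × 34/365 = $35.2110
4 Feb – 5 May 2022: 91 days, exemption $37,000 → ($213,000 − $37,000) × 2.1% × 91/365 = $921.4685
6 May – 31 Dec 2022: 240 days, exemption $99,000 → ($213,000 − $99,000) × 2.1% × 240/365 = $1,574.1370
Total = $2,530.8164

$2,530.82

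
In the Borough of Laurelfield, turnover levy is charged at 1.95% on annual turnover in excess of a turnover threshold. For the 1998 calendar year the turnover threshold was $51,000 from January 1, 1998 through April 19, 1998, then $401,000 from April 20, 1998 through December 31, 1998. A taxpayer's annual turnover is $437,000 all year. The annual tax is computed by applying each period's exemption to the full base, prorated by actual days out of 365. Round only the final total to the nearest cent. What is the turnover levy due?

$2,740.15

January 1 – April 19, 1998: 109 days, exemption $51,000 → ($437,000 − $51,000) × 1.95% × 109/365 = $2,247.7890
April 20 – December 31, 1998: 256 days, exemption $401,000 → ($437,000 − $401,000) × 1.95% × 256/365 = $492.3616
Total = $2,740.1507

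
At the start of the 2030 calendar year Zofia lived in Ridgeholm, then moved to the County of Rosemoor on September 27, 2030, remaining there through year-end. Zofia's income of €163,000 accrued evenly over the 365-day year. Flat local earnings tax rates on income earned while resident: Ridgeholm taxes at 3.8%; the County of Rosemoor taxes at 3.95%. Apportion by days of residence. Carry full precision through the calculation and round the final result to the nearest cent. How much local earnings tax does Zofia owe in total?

Ridgeholm, January 1 – September 26, 2030: 269 days → €163,000 × 3.8% × 269/365 = €4,564.8932
The County of Rosemoor, September 27 – December 31, 2030: 96 days → €163,000 × 3.95% × 96/365 = €1,693.4137
Total = €6,258.3068

€6,258.31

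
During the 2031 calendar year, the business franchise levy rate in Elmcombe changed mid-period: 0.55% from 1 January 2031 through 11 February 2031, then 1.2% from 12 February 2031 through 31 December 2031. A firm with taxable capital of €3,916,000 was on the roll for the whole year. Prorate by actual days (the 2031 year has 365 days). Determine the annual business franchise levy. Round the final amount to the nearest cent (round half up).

1 January – 11 February 2031: 42 days at 0.55% → €3,916,000 × 0.55% × 42/365 = €2,478.3452
12 February – 31 December 2031: 323 days at 1.2% → €3,916,000 × 1.2% × 323/365 = €41,584.7014
Total = €44,063.0466

€44,063.05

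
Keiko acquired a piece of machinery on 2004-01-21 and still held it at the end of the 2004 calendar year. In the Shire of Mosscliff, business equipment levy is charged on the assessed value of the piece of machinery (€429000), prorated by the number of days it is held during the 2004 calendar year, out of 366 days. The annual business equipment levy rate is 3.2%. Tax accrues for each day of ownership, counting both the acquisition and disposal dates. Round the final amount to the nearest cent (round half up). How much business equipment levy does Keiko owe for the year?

Days held (2004-01-21 to 2004-12-31): 346 out of 366
Tax = €429000 × 3.2% × 346/366 = €12977.8361

€12977.84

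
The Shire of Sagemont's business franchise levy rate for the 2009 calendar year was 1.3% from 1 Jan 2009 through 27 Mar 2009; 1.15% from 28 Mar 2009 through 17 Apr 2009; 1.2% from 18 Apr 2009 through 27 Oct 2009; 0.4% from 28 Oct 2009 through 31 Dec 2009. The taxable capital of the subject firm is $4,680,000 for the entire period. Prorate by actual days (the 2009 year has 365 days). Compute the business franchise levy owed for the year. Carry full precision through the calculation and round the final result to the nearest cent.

1 Jan – 27 Mar 2009: 86 days at 1.3% → $4,680,000 × 1.3% × 86/365 = $14,334.9041
28 Mar – 17 Apr 2009: 21 days at 1.15% → $4,680,000 × 1.15% × 21/365 = $3,096.4932
18 Apr – 27 Oct 2009: 193 days at 1.2% → $4,680,000 × 1.2% × 193/365 = $29,695.5616
28 Oct – 31 Dec 2009: 65 days at 0.4% → $4,680,000 × 0.4% × 65/365 = $3,333.6986
Total = $50,460.6575

$50,460.66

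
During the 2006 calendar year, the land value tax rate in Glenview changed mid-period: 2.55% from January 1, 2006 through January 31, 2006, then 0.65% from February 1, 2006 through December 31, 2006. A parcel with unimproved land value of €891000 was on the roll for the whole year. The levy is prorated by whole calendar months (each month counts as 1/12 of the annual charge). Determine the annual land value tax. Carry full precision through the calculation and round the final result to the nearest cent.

€7202.25

January 1 – January 31, 2006: 1 month at 2.55% → €891000 × 2.55% × 1/12 = €1893.3750
February 1 – December 31, 2006: 11 months at 0.65% → €891000 × 0.65% × 11/12 = €5308.8750
Total = €7202.2500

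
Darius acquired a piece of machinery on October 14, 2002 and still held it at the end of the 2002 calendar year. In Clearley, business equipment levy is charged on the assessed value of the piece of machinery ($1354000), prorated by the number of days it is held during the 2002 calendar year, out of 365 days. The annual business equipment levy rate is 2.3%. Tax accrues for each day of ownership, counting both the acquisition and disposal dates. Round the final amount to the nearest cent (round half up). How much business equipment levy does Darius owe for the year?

Days held (October 14 – December 31, 2002): 79 out of 365
Tax = $1354000 × 2.3% × 79/365 = $6740.3233

$6740.32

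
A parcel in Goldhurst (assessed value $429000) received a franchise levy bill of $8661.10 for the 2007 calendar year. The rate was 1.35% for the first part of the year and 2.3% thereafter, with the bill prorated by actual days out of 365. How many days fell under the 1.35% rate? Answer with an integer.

Let d = days at the first rate; then 365 − d days at the second rate.
$429000 × [1.35%·d + 2.3%·(365−d)] / 365 = $8661.10
Solving gives d = 108, so the new rate took effect on 19 Apr 2007.

108 days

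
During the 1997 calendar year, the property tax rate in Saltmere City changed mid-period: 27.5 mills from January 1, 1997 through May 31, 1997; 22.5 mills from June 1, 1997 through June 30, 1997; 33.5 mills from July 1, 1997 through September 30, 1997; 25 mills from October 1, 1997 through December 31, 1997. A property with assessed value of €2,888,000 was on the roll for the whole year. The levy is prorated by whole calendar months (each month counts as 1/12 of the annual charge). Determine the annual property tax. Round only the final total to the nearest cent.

January 1 – May 31, 1997: 5 months at 27.5 mills → €2,888,000 × 2.75% × 5/12 = €33,091.6667
June 1 – June 30, 1997: 1 month at 22.5 mills → €2,888,000 × 2.25% × 1/12 = €5,415.0000
July 1 – September 30, 1997: 3 months at 33.5 mills → €2,888,000 × 3.35% × 3/12 = €24,187.0000
October 1 – December 31, 1997: 3 months at 25 mills → €2,888,000 × 2.5% × 3/12 = €18,050.0000
Total = €80,743.6667

€80,743.67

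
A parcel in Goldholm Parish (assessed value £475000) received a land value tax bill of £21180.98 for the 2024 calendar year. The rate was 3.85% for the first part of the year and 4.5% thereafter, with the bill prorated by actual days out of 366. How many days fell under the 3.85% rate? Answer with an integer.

23 days

Let d = days at the first rate; then 366 − d days at the second rate.
£475000 × [3.85%·d + 4.5%·(366−d)] / 366 = £21180.98
Solving gives d = 23, so the new rate took effect on 24 January 2024.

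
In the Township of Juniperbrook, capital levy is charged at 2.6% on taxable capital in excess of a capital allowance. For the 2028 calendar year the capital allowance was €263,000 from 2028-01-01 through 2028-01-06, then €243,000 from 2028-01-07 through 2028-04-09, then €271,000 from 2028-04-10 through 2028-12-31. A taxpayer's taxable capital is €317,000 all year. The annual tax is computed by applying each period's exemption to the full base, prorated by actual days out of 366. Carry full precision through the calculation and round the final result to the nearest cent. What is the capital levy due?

€1,386.38

2028-01-01 to 2028-01-06: 6 days, exemption €263,000 → (€317,000 − €263,000) × 2.6% × 6/366 = €23.0164
2028-01-07 to 2028-04-09: 94 days, exemption €243,000 → (€317,000 − €243,000) × 2.6% × 94/366 = €494.1421
2028-04-10 to 2028-12-31: 266 days, exemption €271,000 → (€317,000 − €271,000) × 2.6% × 266/366 = €869.2240
Total = €1,386.3825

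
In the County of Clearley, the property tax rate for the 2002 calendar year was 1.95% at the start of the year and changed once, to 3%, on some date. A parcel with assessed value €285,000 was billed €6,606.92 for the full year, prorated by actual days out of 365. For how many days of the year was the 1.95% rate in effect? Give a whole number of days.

237 days

Let d = days at the first rate; then 365 − d days at the second rate.
€285,000 × [1.95%·d + 3%·(365−d)] / 365 = €6,606.92
Solving gives d = 237, so the new rate took effect on 26 Aug 2002.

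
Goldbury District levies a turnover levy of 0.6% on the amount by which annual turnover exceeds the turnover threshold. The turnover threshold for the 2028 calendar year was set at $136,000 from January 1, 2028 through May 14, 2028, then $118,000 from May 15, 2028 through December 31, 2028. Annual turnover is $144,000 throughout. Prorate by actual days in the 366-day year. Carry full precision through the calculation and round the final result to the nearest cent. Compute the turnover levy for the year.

January 1 – May 14, 2028: 135 days, exemption $136,000 → ($144,000 − $136,000) × 0.6% × 135/366 = $17.7049
May 15 – December 31, 2028: 231 days, exemption $118,000 → ($144,000 − $118,000) × 0.6% × 231/366 = $98.4590
Total = $116.1639

$116.16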